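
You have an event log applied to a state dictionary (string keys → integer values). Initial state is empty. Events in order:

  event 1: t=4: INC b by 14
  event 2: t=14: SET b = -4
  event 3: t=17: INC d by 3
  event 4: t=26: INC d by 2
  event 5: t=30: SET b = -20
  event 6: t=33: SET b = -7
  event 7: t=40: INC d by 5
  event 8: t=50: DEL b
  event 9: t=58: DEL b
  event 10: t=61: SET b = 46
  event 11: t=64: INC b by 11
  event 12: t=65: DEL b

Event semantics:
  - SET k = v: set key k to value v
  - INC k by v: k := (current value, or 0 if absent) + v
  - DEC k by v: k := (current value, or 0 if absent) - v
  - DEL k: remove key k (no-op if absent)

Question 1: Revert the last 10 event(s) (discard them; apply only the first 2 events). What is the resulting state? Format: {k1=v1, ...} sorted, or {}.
Answer: {b=-4}

Derivation:
Keep first 2 events (discard last 10):
  after event 1 (t=4: INC b by 14): {b=14}
  after event 2 (t=14: SET b = -4): {b=-4}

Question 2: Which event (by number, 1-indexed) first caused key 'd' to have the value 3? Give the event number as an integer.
Looking for first event where d becomes 3:
  event 3: d (absent) -> 3  <-- first match

Answer: 3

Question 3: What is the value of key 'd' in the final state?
Track key 'd' through all 12 events:
  event 1 (t=4: INC b by 14): d unchanged
  event 2 (t=14: SET b = -4): d unchanged
  event 3 (t=17: INC d by 3): d (absent) -> 3
  event 4 (t=26: INC d by 2): d 3 -> 5
  event 5 (t=30: SET b = -20): d unchanged
  event 6 (t=33: SET b = -7): d unchanged
  event 7 (t=40: INC d by 5): d 5 -> 10
  event 8 (t=50: DEL b): d unchanged
  event 9 (t=58: DEL b): d unchanged
  event 10 (t=61: SET b = 46): d unchanged
  event 11 (t=64: INC b by 11): d unchanged
  event 12 (t=65: DEL b): d unchanged
Final: d = 10

Answer: 10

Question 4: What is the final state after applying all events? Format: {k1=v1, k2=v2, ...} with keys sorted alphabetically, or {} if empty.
Answer: {d=10}

Derivation:
  after event 1 (t=4: INC b by 14): {b=14}
  after event 2 (t=14: SET b = -4): {b=-4}
  after event 3 (t=17: INC d by 3): {b=-4, d=3}
  after event 4 (t=26: INC d by 2): {b=-4, d=5}
  after event 5 (t=30: SET b = -20): {b=-20, d=5}
  after event 6 (t=33: SET b = -7): {b=-7, d=5}
  after event 7 (t=40: INC d by 5): {b=-7, d=10}
  after event 8 (t=50: DEL b): {d=10}
  after event 9 (t=58: DEL b): {d=10}
  after event 10 (t=61: SET b = 46): {b=46, d=10}
  after event 11 (t=64: INC b by 11): {b=57, d=10}
  after event 12 (t=65: DEL b): {d=10}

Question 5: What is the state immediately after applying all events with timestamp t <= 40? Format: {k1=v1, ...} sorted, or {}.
Apply events with t <= 40 (7 events):
  after event 1 (t=4: INC b by 14): {b=14}
  after event 2 (t=14: SET b = -4): {b=-4}
  after event 3 (t=17: INC d by 3): {b=-4, d=3}
  after event 4 (t=26: INC d by 2): {b=-4, d=5}
  after event 5 (t=30: SET b = -20): {b=-20, d=5}
  after event 6 (t=33: SET b = -7): {b=-7, d=5}
  after event 7 (t=40: INC d by 5): {b=-7, d=10}

Answer: {b=-7, d=10}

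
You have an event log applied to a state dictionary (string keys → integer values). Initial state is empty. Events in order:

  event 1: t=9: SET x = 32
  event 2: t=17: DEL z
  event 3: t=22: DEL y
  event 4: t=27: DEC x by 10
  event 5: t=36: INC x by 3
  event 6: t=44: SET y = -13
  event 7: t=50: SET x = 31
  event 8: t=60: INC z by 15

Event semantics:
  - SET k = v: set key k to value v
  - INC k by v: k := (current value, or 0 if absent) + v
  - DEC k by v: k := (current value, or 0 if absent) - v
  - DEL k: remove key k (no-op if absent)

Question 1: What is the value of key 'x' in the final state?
Track key 'x' through all 8 events:
  event 1 (t=9: SET x = 32): x (absent) -> 32
  event 2 (t=17: DEL z): x unchanged
  event 3 (t=22: DEL y): x unchanged
  event 4 (t=27: DEC x by 10): x 32 -> 22
  event 5 (t=36: INC x by 3): x 22 -> 25
  event 6 (t=44: SET y = -13): x unchanged
  event 7 (t=50: SET x = 31): x 25 -> 31
  event 8 (t=60: INC z by 15): x unchanged
Final: x = 31

Answer: 31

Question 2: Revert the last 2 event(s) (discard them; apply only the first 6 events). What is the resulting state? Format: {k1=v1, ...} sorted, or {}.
Keep first 6 events (discard last 2):
  after event 1 (t=9: SET x = 32): {x=32}
  after event 2 (t=17: DEL z): {x=32}
  after event 3 (t=22: DEL y): {x=32}
  after event 4 (t=27: DEC x by 10): {x=22}
  after event 5 (t=36: INC x by 3): {x=25}
  after event 6 (t=44: SET y = -13): {x=25, y=-13}

Answer: {x=25, y=-13}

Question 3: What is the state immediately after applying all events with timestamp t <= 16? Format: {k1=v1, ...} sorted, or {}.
Answer: {x=32}

Derivation:
Apply events with t <= 16 (1 events):
  after event 1 (t=9: SET x = 32): {x=32}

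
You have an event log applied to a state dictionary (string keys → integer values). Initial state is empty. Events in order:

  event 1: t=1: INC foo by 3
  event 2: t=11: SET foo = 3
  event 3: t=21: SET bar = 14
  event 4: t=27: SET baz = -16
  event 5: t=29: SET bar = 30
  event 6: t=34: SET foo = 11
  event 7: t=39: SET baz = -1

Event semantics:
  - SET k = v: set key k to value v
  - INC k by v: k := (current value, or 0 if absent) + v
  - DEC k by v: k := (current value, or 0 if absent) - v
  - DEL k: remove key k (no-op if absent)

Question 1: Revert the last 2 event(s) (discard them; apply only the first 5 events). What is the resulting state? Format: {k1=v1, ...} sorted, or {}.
Keep first 5 events (discard last 2):
  after event 1 (t=1: INC foo by 3): {foo=3}
  after event 2 (t=11: SET foo = 3): {foo=3}
  after event 3 (t=21: SET bar = 14): {bar=14, foo=3}
  after event 4 (t=27: SET baz = -16): {bar=14, baz=-16, foo=3}
  after event 5 (t=29: SET bar = 30): {bar=30, baz=-16, foo=3}

Answer: {bar=30, baz=-16, foo=3}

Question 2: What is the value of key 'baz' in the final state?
Answer: -1

Derivation:
Track key 'baz' through all 7 events:
  event 1 (t=1: INC foo by 3): baz unchanged
  event 2 (t=11: SET foo = 3): baz unchanged
  event 3 (t=21: SET bar = 14): baz unchanged
  event 4 (t=27: SET baz = -16): baz (absent) -> -16
  event 5 (t=29: SET bar = 30): baz unchanged
  event 6 (t=34: SET foo = 11): baz unchanged
  event 7 (t=39: SET baz = -1): baz -16 -> -1
Final: baz = -1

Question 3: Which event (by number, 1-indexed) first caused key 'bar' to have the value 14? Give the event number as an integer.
Answer: 3

Derivation:
Looking for first event where bar becomes 14:
  event 3: bar (absent) -> 14  <-- first match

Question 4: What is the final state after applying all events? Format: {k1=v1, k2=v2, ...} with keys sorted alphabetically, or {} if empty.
Answer: {bar=30, baz=-1, foo=11}

Derivation:
  after event 1 (t=1: INC foo by 3): {foo=3}
  after event 2 (t=11: SET foo = 3): {foo=3}
  after event 3 (t=21: SET bar = 14): {bar=14, foo=3}
  after event 4 (t=27: SET baz = -16): {bar=14, baz=-16, foo=3}
  after event 5 (t=29: SET bar = 30): {bar=30, baz=-16, foo=3}
  after event 6 (t=34: SET foo = 11): {bar=30, baz=-16, foo=11}
  after event 7 (t=39: SET baz = -1): {bar=30, baz=-1, foo=11}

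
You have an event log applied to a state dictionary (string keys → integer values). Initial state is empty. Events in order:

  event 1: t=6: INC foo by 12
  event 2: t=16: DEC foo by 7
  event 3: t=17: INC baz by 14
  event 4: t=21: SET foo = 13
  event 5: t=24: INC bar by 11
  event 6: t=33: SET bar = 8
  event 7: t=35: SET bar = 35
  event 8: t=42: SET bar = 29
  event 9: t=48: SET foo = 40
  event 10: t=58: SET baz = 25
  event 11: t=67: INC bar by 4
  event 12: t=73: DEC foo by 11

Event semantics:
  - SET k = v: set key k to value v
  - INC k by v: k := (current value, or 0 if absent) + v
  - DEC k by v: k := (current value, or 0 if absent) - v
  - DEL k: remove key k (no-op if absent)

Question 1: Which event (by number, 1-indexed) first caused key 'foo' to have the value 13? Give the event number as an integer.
Looking for first event where foo becomes 13:
  event 1: foo = 12
  event 2: foo = 5
  event 3: foo = 5
  event 4: foo 5 -> 13  <-- first match

Answer: 4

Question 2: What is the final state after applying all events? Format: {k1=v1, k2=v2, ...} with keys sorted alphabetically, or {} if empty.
Answer: {bar=33, baz=25, foo=29}

Derivation:
  after event 1 (t=6: INC foo by 12): {foo=12}
  after event 2 (t=16: DEC foo by 7): {foo=5}
  after event 3 (t=17: INC baz by 14): {baz=14, foo=5}
  after event 4 (t=21: SET foo = 13): {baz=14, foo=13}
  after event 5 (t=24: INC bar by 11): {bar=11, baz=14, foo=13}
  after event 6 (t=33: SET bar = 8): {bar=8, baz=14, foo=13}
  after event 7 (t=35: SET bar = 35): {bar=35, baz=14, foo=13}
  after event 8 (t=42: SET bar = 29): {bar=29, baz=14, foo=13}
  after event 9 (t=48: SET foo = 40): {bar=29, baz=14, foo=40}
  after event 10 (t=58: SET baz = 25): {bar=29, baz=25, foo=40}
  after event 11 (t=67: INC bar by 4): {bar=33, baz=25, foo=40}
  after event 12 (t=73: DEC foo by 11): {bar=33, baz=25, foo=29}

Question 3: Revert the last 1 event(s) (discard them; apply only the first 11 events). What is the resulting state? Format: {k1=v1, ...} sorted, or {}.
Answer: {bar=33, baz=25, foo=40}

Derivation:
Keep first 11 events (discard last 1):
  after event 1 (t=6: INC foo by 12): {foo=12}
  after event 2 (t=16: DEC foo by 7): {foo=5}
  after event 3 (t=17: INC baz by 14): {baz=14, foo=5}
  after event 4 (t=21: SET foo = 13): {baz=14, foo=13}
  after event 5 (t=24: INC bar by 11): {bar=11, baz=14, foo=13}
  after event 6 (t=33: SET bar = 8): {bar=8, baz=14, foo=13}
  after event 7 (t=35: SET bar = 35): {bar=35, baz=14, foo=13}
  after event 8 (t=42: SET bar = 29): {bar=29, baz=14, foo=13}
  after event 9 (t=48: SET foo = 40): {bar=29, baz=14, foo=40}
  after event 10 (t=58: SET baz = 25): {bar=29, baz=25, foo=40}
  after event 11 (t=67: INC bar by 4): {bar=33, baz=25, foo=40}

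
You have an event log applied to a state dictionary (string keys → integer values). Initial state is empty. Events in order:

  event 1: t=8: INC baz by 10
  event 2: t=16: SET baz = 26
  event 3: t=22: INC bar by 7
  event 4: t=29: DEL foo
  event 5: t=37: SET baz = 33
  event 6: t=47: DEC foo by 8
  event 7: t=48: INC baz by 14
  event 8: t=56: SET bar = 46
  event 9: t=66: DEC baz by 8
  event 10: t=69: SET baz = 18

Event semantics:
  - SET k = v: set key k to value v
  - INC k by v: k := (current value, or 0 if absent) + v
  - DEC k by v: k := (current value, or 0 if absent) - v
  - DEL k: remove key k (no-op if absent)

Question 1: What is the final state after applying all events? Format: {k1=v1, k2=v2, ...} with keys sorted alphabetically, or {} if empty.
Answer: {bar=46, baz=18, foo=-8}

Derivation:
  after event 1 (t=8: INC baz by 10): {baz=10}
  after event 2 (t=16: SET baz = 26): {baz=26}
  after event 3 (t=22: INC bar by 7): {bar=7, baz=26}
  after event 4 (t=29: DEL foo): {bar=7, baz=26}
  after event 5 (t=37: SET baz = 33): {bar=7, baz=33}
  after event 6 (t=47: DEC foo by 8): {bar=7, baz=33, foo=-8}
  after event 7 (t=48: INC baz by 14): {bar=7, baz=47, foo=-8}
  after event 8 (t=56: SET bar = 46): {bar=46, baz=47, foo=-8}
  after event 9 (t=66: DEC baz by 8): {bar=46, baz=39, foo=-8}
  after event 10 (t=69: SET baz = 18): {bar=46, baz=18, foo=-8}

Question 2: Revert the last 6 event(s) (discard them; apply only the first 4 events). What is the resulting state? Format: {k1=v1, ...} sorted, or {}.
Answer: {bar=7, baz=26}

Derivation:
Keep first 4 events (discard last 6):
  after event 1 (t=8: INC baz by 10): {baz=10}
  after event 2 (t=16: SET baz = 26): {baz=26}
  after event 3 (t=22: INC bar by 7): {bar=7, baz=26}
  after event 4 (t=29: DEL foo): {bar=7, baz=26}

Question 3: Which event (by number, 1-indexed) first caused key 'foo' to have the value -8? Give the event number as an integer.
Answer: 6

Derivation:
Looking for first event where foo becomes -8:
  event 6: foo (absent) -> -8  <-- first match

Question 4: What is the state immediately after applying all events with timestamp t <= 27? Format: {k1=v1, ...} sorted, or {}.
Answer: {bar=7, baz=26}

Derivation:
Apply events with t <= 27 (3 events):
  after event 1 (t=8: INC baz by 10): {baz=10}
  after event 2 (t=16: SET baz = 26): {baz=26}
  after event 3 (t=22: INC bar by 7): {bar=7, baz=26}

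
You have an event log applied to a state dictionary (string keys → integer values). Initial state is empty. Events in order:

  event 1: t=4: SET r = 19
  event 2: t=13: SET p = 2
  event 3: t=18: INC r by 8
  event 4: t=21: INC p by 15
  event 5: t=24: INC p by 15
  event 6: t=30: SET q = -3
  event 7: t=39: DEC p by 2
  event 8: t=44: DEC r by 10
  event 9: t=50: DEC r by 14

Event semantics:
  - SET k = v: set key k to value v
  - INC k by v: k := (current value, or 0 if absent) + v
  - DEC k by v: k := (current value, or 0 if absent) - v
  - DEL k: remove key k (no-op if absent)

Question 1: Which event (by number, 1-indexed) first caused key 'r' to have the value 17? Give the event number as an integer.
Looking for first event where r becomes 17:
  event 1: r = 19
  event 2: r = 19
  event 3: r = 27
  event 4: r = 27
  event 5: r = 27
  event 6: r = 27
  event 7: r = 27
  event 8: r 27 -> 17  <-- first match

Answer: 8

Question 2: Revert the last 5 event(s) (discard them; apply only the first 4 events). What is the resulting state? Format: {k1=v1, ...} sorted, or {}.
Keep first 4 events (discard last 5):
  after event 1 (t=4: SET r = 19): {r=19}
  after event 2 (t=13: SET p = 2): {p=2, r=19}
  after event 3 (t=18: INC r by 8): {p=2, r=27}
  after event 4 (t=21: INC p by 15): {p=17, r=27}

Answer: {p=17, r=27}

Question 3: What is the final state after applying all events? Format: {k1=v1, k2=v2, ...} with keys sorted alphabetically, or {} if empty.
Answer: {p=30, q=-3, r=3}

Derivation:
  after event 1 (t=4: SET r = 19): {r=19}
  after event 2 (t=13: SET p = 2): {p=2, r=19}
  after event 3 (t=18: INC r by 8): {p=2, r=27}
  after event 4 (t=21: INC p by 15): {p=17, r=27}
  after event 5 (t=24: INC p by 15): {p=32, r=27}
  after event 6 (t=30: SET q = -3): {p=32, q=-3, r=27}
  after event 7 (t=39: DEC p by 2): {p=30, q=-3, r=27}
  after event 8 (t=44: DEC r by 10): {p=30, q=-3, r=17}
  after event 9 (t=50: DEC r by 14): {p=30, q=-3, r=3}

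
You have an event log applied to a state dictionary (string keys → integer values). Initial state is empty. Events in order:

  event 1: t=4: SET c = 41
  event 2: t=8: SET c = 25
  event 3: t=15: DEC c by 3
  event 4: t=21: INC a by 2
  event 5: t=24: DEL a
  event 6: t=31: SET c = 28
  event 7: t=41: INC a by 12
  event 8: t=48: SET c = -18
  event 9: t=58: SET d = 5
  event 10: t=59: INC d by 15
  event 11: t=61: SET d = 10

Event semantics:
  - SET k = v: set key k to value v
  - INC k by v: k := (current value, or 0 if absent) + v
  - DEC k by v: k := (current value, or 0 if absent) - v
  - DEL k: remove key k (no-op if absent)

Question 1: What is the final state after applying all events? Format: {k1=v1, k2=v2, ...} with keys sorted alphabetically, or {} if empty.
  after event 1 (t=4: SET c = 41): {c=41}
  after event 2 (t=8: SET c = 25): {c=25}
  after event 3 (t=15: DEC c by 3): {c=22}
  after event 4 (t=21: INC a by 2): {a=2, c=22}
  after event 5 (t=24: DEL a): {c=22}
  after event 6 (t=31: SET c = 28): {c=28}
  after event 7 (t=41: INC a by 12): {a=12, c=28}
  after event 8 (t=48: SET c = -18): {a=12, c=-18}
  after event 9 (t=58: SET d = 5): {a=12, c=-18, d=5}
  after event 10 (t=59: INC d by 15): {a=12, c=-18, d=20}
  after event 11 (t=61: SET d = 10): {a=12, c=-18, d=10}

Answer: {a=12, c=-18, d=10}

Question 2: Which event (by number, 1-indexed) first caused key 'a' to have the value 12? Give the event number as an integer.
Looking for first event where a becomes 12:
  event 4: a = 2
  event 5: a = (absent)
  event 7: a (absent) -> 12  <-- first match

Answer: 7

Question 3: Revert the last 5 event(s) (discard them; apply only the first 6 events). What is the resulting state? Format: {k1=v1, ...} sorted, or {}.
Keep first 6 events (discard last 5):
  after event 1 (t=4: SET c = 41): {c=41}
  after event 2 (t=8: SET c = 25): {c=25}
  after event 3 (t=15: DEC c by 3): {c=22}
  after event 4 (t=21: INC a by 2): {a=2, c=22}
  after event 5 (t=24: DEL a): {c=22}
  after event 6 (t=31: SET c = 28): {c=28}

Answer: {c=28}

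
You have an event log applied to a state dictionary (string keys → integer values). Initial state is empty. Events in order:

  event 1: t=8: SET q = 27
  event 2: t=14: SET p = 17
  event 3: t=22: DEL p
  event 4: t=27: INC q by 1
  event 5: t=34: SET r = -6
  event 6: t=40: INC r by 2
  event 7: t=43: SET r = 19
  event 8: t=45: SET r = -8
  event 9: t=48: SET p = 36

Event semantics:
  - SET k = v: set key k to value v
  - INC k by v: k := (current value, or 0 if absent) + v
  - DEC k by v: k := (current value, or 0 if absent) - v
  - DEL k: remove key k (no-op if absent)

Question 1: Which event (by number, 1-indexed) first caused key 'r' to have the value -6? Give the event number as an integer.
Answer: 5

Derivation:
Looking for first event where r becomes -6:
  event 5: r (absent) -> -6  <-- first match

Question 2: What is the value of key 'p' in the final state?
Track key 'p' through all 9 events:
  event 1 (t=8: SET q = 27): p unchanged
  event 2 (t=14: SET p = 17): p (absent) -> 17
  event 3 (t=22: DEL p): p 17 -> (absent)
  event 4 (t=27: INC q by 1): p unchanged
  event 5 (t=34: SET r = -6): p unchanged
  event 6 (t=40: INC r by 2): p unchanged
  event 7 (t=43: SET r = 19): p unchanged
  event 8 (t=45: SET r = -8): p unchanged
  event 9 (t=48: SET p = 36): p (absent) -> 36
Final: p = 36

Answer: 36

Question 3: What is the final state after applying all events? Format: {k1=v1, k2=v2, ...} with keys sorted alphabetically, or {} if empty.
  after event 1 (t=8: SET q = 27): {q=27}
  after event 2 (t=14: SET p = 17): {p=17, q=27}
  after event 3 (t=22: DEL p): {q=27}
  after event 4 (t=27: INC q by 1): {q=28}
  after event 5 (t=34: SET r = -6): {q=28, r=-6}
  after event 6 (t=40: INC r by 2): {q=28, r=-4}
  after event 7 (t=43: SET r = 19): {q=28, r=19}
  after event 8 (t=45: SET r = -8): {q=28, r=-8}
  after event 9 (t=48: SET p = 36): {p=36, q=28, r=-8}

Answer: {p=36, q=28, r=-8}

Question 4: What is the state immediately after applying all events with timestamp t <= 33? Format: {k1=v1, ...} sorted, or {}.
Answer: {q=28}

Derivation:
Apply events with t <= 33 (4 events):
  after event 1 (t=8: SET q = 27): {q=27}
  after event 2 (t=14: SET p = 17): {p=17, q=27}
  after event 3 (t=22: DEL p): {q=27}
  after event 4 (t=27: INC q by 1): {q=28}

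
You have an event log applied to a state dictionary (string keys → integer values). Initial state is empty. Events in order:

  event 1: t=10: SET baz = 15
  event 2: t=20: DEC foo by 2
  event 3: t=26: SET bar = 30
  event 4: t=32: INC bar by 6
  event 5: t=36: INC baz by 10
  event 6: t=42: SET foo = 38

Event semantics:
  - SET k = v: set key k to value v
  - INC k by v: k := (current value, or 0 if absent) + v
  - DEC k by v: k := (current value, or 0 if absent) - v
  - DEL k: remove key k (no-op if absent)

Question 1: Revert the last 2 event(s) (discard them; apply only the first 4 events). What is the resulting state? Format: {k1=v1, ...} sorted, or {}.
Answer: {bar=36, baz=15, foo=-2}

Derivation:
Keep first 4 events (discard last 2):
  after event 1 (t=10: SET baz = 15): {baz=15}
  after event 2 (t=20: DEC foo by 2): {baz=15, foo=-2}
  after event 3 (t=26: SET bar = 30): {bar=30, baz=15, foo=-2}
  after event 4 (t=32: INC bar by 6): {bar=36, baz=15, foo=-2}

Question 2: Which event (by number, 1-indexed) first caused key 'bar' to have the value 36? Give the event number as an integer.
Answer: 4

Derivation:
Looking for first event where bar becomes 36:
  event 3: bar = 30
  event 4: bar 30 -> 36  <-- first match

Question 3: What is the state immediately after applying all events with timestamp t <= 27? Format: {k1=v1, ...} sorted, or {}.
Apply events with t <= 27 (3 events):
  after event 1 (t=10: SET baz = 15): {baz=15}
  after event 2 (t=20: DEC foo by 2): {baz=15, foo=-2}
  after event 3 (t=26: SET bar = 30): {bar=30, baz=15, foo=-2}

Answer: {bar=30, baz=15, foo=-2}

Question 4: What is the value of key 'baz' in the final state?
Track key 'baz' through all 6 events:
  event 1 (t=10: SET baz = 15): baz (absent) -> 15
  event 2 (t=20: DEC foo by 2): baz unchanged
  event 3 (t=26: SET bar = 30): baz unchanged
  event 4 (t=32: INC bar by 6): baz unchanged
  event 5 (t=36: INC baz by 10): baz 15 -> 25
  event 6 (t=42: SET foo = 38): baz unchanged
Final: baz = 25

Answer: 25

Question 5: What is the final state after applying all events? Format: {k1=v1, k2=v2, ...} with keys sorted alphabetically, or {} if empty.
Answer: {bar=36, baz=25, foo=38}

Derivation:
  after event 1 (t=10: SET baz = 15): {baz=15}
  after event 2 (t=20: DEC foo by 2): {baz=15, foo=-2}
  after event 3 (t=26: SET bar = 30): {bar=30, baz=15, foo=-2}
  after event 4 (t=32: INC bar by 6): {bar=36, baz=15, foo=-2}
  after event 5 (t=36: INC baz by 10): {bar=36, baz=25, foo=-2}
  after event 6 (t=42: SET foo = 38): {bar=36, baz=25, foo=38}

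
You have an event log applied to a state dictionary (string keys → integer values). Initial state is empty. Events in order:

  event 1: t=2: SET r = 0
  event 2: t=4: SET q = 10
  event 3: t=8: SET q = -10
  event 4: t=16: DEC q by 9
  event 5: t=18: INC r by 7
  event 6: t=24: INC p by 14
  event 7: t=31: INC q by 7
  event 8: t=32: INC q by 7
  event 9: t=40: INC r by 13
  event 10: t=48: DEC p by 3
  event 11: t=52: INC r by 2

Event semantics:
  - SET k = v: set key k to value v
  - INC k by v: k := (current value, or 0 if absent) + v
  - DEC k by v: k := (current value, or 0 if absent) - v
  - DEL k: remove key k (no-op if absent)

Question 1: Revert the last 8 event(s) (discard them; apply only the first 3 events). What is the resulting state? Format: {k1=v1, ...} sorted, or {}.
Keep first 3 events (discard last 8):
  after event 1 (t=2: SET r = 0): {r=0}
  after event 2 (t=4: SET q = 10): {q=10, r=0}
  after event 3 (t=8: SET q = -10): {q=-10, r=0}

Answer: {q=-10, r=0}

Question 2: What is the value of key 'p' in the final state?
Track key 'p' through all 11 events:
  event 1 (t=2: SET r = 0): p unchanged
  event 2 (t=4: SET q = 10): p unchanged
  event 3 (t=8: SET q = -10): p unchanged
  event 4 (t=16: DEC q by 9): p unchanged
  event 5 (t=18: INC r by 7): p unchanged
  event 6 (t=24: INC p by 14): p (absent) -> 14
  event 7 (t=31: INC q by 7): p unchanged
  event 8 (t=32: INC q by 7): p unchanged
  event 9 (t=40: INC r by 13): p unchanged
  event 10 (t=48: DEC p by 3): p 14 -> 11
  event 11 (t=52: INC r by 2): p unchanged
Final: p = 11

Answer: 11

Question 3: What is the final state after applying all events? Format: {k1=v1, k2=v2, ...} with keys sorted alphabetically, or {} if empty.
Answer: {p=11, q=-5, r=22}

Derivation:
  after event 1 (t=2: SET r = 0): {r=0}
  after event 2 (t=4: SET q = 10): {q=10, r=0}
  after event 3 (t=8: SET q = -10): {q=-10, r=0}
  after event 4 (t=16: DEC q by 9): {q=-19, r=0}
  after event 5 (t=18: INC r by 7): {q=-19, r=7}
  after event 6 (t=24: INC p by 14): {p=14, q=-19, r=7}
  after event 7 (t=31: INC q by 7): {p=14, q=-12, r=7}
  after event 8 (t=32: INC q by 7): {p=14, q=-5, r=7}
  after event 9 (t=40: INC r by 13): {p=14, q=-5, r=20}
  after event 10 (t=48: DEC p by 3): {p=11, q=-5, r=20}
  after event 11 (t=52: INC r by 2): {p=11, q=-5, r=22}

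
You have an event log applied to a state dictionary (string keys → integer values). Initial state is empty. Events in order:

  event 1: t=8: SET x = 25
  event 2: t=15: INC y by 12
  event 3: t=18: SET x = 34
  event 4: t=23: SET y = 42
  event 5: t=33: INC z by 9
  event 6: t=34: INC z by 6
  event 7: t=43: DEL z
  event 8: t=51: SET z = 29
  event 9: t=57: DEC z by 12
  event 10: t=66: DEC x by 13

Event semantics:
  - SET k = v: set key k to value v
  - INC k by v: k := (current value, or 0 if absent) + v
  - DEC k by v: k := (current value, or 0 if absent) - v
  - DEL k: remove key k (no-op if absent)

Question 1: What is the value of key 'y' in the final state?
Answer: 42

Derivation:
Track key 'y' through all 10 events:
  event 1 (t=8: SET x = 25): y unchanged
  event 2 (t=15: INC y by 12): y (absent) -> 12
  event 3 (t=18: SET x = 34): y unchanged
  event 4 (t=23: SET y = 42): y 12 -> 42
  event 5 (t=33: INC z by 9): y unchanged
  event 6 (t=34: INC z by 6): y unchanged
  event 7 (t=43: DEL z): y unchanged
  event 8 (t=51: SET z = 29): y unchanged
  event 9 (t=57: DEC z by 12): y unchanged
  event 10 (t=66: DEC x by 13): y unchanged
Final: y = 42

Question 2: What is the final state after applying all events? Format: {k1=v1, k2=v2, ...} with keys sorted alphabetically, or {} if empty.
  after event 1 (t=8: SET x = 25): {x=25}
  after event 2 (t=15: INC y by 12): {x=25, y=12}
  after event 3 (t=18: SET x = 34): {x=34, y=12}
  after event 4 (t=23: SET y = 42): {x=34, y=42}
  after event 5 (t=33: INC z by 9): {x=34, y=42, z=9}
  after event 6 (t=34: INC z by 6): {x=34, y=42, z=15}
  after event 7 (t=43: DEL z): {x=34, y=42}
  after event 8 (t=51: SET z = 29): {x=34, y=42, z=29}
  after event 9 (t=57: DEC z by 12): {x=34, y=42, z=17}
  after event 10 (t=66: DEC x by 13): {x=21, y=42, z=17}

Answer: {x=21, y=42, z=17}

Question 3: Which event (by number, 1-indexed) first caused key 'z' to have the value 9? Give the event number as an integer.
Looking for first event where z becomes 9:
  event 5: z (absent) -> 9  <-- first match

Answer: 5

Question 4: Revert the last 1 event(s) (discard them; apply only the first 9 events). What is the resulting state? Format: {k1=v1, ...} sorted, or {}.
Answer: {x=34, y=42, z=17}

Derivation:
Keep first 9 events (discard last 1):
  after event 1 (t=8: SET x = 25): {x=25}
  after event 2 (t=15: INC y by 12): {x=25, y=12}
  after event 3 (t=18: SET x = 34): {x=34, y=12}
  after event 4 (t=23: SET y = 42): {x=34, y=42}
  after event 5 (t=33: INC z by 9): {x=34, y=42, z=9}
  after event 6 (t=34: INC z by 6): {x=34, y=42, z=15}
  after event 7 (t=43: DEL z): {x=34, y=42}
  after event 8 (t=51: SET z = 29): {x=34, y=42, z=29}
  after event 9 (t=57: DEC z by 12): {x=34, y=42, z=17}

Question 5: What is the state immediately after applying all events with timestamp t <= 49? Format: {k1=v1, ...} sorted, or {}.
Answer: {x=34, y=42}

Derivation:
Apply events with t <= 49 (7 events):
  after event 1 (t=8: SET x = 25): {x=25}
  after event 2 (t=15: INC y by 12): {x=25, y=12}
  after event 3 (t=18: SET x = 34): {x=34, y=12}
  after event 4 (t=23: SET y = 42): {x=34, y=42}
  after event 5 (t=33: INC z by 9): {x=34, y=42, z=9}
  after event 6 (t=34: INC z by 6): {x=34, y=42, z=15}
  after event 7 (t=43: DEL z): {x=34, y=42}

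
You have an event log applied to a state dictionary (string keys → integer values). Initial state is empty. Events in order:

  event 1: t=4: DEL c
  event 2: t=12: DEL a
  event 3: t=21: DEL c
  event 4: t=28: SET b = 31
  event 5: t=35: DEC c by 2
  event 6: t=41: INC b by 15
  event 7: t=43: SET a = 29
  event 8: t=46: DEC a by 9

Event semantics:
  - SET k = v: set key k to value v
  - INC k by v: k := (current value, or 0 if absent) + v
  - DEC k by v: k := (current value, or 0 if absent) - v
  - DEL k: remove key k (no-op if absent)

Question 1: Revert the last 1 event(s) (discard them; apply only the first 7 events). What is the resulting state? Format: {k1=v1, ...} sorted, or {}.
Keep first 7 events (discard last 1):
  after event 1 (t=4: DEL c): {}
  after event 2 (t=12: DEL a): {}
  after event 3 (t=21: DEL c): {}
  after event 4 (t=28: SET b = 31): {b=31}
  after event 5 (t=35: DEC c by 2): {b=31, c=-2}
  after event 6 (t=41: INC b by 15): {b=46, c=-2}
  after event 7 (t=43: SET a = 29): {a=29, b=46, c=-2}

Answer: {a=29, b=46, c=-2}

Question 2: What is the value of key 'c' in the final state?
Answer: -2

Derivation:
Track key 'c' through all 8 events:
  event 1 (t=4: DEL c): c (absent) -> (absent)
  event 2 (t=12: DEL a): c unchanged
  event 3 (t=21: DEL c): c (absent) -> (absent)
  event 4 (t=28: SET b = 31): c unchanged
  event 5 (t=35: DEC c by 2): c (absent) -> -2
  event 6 (t=41: INC b by 15): c unchanged
  event 7 (t=43: SET a = 29): c unchanged
  event 8 (t=46: DEC a by 9): c unchanged
Final: c = -2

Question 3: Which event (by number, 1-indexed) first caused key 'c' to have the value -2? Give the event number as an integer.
Looking for first event where c becomes -2:
  event 5: c (absent) -> -2  <-- first match

Answer: 5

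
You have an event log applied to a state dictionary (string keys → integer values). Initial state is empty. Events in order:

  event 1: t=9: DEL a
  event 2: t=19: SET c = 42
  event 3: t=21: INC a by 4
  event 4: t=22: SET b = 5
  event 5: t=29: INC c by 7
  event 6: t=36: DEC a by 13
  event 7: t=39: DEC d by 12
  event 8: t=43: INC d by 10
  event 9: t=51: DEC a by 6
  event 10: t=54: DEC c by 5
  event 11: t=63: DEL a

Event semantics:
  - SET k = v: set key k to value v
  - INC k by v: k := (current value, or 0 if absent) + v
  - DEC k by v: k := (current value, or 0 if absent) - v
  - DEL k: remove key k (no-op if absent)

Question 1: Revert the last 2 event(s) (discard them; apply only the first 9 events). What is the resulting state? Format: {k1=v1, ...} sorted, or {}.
Keep first 9 events (discard last 2):
  after event 1 (t=9: DEL a): {}
  after event 2 (t=19: SET c = 42): {c=42}
  after event 3 (t=21: INC a by 4): {a=4, c=42}
  after event 4 (t=22: SET b = 5): {a=4, b=5, c=42}
  after event 5 (t=29: INC c by 7): {a=4, b=5, c=49}
  after event 6 (t=36: DEC a by 13): {a=-9, b=5, c=49}
  after event 7 (t=39: DEC d by 12): {a=-9, b=5, c=49, d=-12}
  after event 8 (t=43: INC d by 10): {a=-9, b=5, c=49, d=-2}
  after event 9 (t=51: DEC a by 6): {a=-15, b=5, c=49, d=-2}

Answer: {a=-15, b=5, c=49, d=-2}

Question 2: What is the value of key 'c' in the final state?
Track key 'c' through all 11 events:
  event 1 (t=9: DEL a): c unchanged
  event 2 (t=19: SET c = 42): c (absent) -> 42
  event 3 (t=21: INC a by 4): c unchanged
  event 4 (t=22: SET b = 5): c unchanged
  event 5 (t=29: INC c by 7): c 42 -> 49
  event 6 (t=36: DEC a by 13): c unchanged
  event 7 (t=39: DEC d by 12): c unchanged
  event 8 (t=43: INC d by 10): c unchanged
  event 9 (t=51: DEC a by 6): c unchanged
  event 10 (t=54: DEC c by 5): c 49 -> 44
  event 11 (t=63: DEL a): c unchanged
Final: c = 44

Answer: 44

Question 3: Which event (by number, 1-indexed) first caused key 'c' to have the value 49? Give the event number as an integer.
Looking for first event where c becomes 49:
  event 2: c = 42
  event 3: c = 42
  event 4: c = 42
  event 5: c 42 -> 49  <-- first match

Answer: 5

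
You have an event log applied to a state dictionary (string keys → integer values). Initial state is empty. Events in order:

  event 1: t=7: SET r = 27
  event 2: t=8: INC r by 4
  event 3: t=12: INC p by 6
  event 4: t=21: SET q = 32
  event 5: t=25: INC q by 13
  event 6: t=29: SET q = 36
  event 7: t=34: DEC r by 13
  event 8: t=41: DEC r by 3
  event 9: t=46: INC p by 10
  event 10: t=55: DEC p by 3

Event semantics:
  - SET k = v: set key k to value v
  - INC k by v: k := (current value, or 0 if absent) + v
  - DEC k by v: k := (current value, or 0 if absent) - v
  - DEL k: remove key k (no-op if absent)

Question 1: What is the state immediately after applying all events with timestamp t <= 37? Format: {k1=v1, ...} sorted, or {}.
Apply events with t <= 37 (7 events):
  after event 1 (t=7: SET r = 27): {r=27}
  after event 2 (t=8: INC r by 4): {r=31}
  after event 3 (t=12: INC p by 6): {p=6, r=31}
  after event 4 (t=21: SET q = 32): {p=6, q=32, r=31}
  after event 5 (t=25: INC q by 13): {p=6, q=45, r=31}
  after event 6 (t=29: SET q = 36): {p=6, q=36, r=31}
  after event 7 (t=34: DEC r by 13): {p=6, q=36, r=18}

Answer: {p=6, q=36, r=18}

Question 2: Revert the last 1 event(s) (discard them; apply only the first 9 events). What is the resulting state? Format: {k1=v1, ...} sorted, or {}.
Answer: {p=16, q=36, r=15}

Derivation:
Keep first 9 events (discard last 1):
  after event 1 (t=7: SET r = 27): {r=27}
  after event 2 (t=8: INC r by 4): {r=31}
  after event 3 (t=12: INC p by 6): {p=6, r=31}
  after event 4 (t=21: SET q = 32): {p=6, q=32, r=31}
  after event 5 (t=25: INC q by 13): {p=6, q=45, r=31}
  after event 6 (t=29: SET q = 36): {p=6, q=36, r=31}
  after event 7 (t=34: DEC r by 13): {p=6, q=36, r=18}
  after event 8 (t=41: DEC r by 3): {p=6, q=36, r=15}
  after event 9 (t=46: INC p by 10): {p=16, q=36, r=15}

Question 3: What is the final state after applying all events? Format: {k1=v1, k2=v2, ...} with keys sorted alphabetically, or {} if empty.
Answer: {p=13, q=36, r=15}

Derivation:
  after event 1 (t=7: SET r = 27): {r=27}
  after event 2 (t=8: INC r by 4): {r=31}
  after event 3 (t=12: INC p by 6): {p=6, r=31}
  after event 4 (t=21: SET q = 32): {p=6, q=32, r=31}
  after event 5 (t=25: INC q by 13): {p=6, q=45, r=31}
  after event 6 (t=29: SET q = 36): {p=6, q=36, r=31}
  after event 7 (t=34: DEC r by 13): {p=6, q=36, r=18}
  after event 8 (t=41: DEC r by 3): {p=6, q=36, r=15}
  after event 9 (t=46: INC p by 10): {p=16, q=36, r=15}
  after event 10 (t=55: DEC p by 3): {p=13, q=36, r=15}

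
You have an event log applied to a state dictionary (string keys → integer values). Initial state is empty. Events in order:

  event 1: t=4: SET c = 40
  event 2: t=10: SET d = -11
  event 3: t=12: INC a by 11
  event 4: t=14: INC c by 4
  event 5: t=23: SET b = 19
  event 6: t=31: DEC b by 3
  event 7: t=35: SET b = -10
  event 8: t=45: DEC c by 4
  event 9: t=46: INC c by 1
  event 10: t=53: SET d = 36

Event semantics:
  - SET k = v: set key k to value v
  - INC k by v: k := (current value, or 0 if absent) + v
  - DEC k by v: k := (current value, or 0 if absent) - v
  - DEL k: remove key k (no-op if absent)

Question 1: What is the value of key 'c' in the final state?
Track key 'c' through all 10 events:
  event 1 (t=4: SET c = 40): c (absent) -> 40
  event 2 (t=10: SET d = -11): c unchanged
  event 3 (t=12: INC a by 11): c unchanged
  event 4 (t=14: INC c by 4): c 40 -> 44
  event 5 (t=23: SET b = 19): c unchanged
  event 6 (t=31: DEC b by 3): c unchanged
  event 7 (t=35: SET b = -10): c unchanged
  event 8 (t=45: DEC c by 4): c 44 -> 40
  event 9 (t=46: INC c by 1): c 40 -> 41
  event 10 (t=53: SET d = 36): c unchanged
Final: c = 41

Answer: 41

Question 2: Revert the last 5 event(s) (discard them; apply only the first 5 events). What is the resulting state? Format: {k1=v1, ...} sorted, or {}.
Keep first 5 events (discard last 5):
  after event 1 (t=4: SET c = 40): {c=40}
  after event 2 (t=10: SET d = -11): {c=40, d=-11}
  after event 3 (t=12: INC a by 11): {a=11, c=40, d=-11}
  after event 4 (t=14: INC c by 4): {a=11, c=44, d=-11}
  after event 5 (t=23: SET b = 19): {a=11, b=19, c=44, d=-11}

Answer: {a=11, b=19, c=44, d=-11}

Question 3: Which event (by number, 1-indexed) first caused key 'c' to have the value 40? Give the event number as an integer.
Answer: 1

Derivation:
Looking for first event where c becomes 40:
  event 1: c (absent) -> 40  <-- first match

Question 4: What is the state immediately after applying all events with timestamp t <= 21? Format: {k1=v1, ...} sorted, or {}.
Answer: {a=11, c=44, d=-11}

Derivation:
Apply events with t <= 21 (4 events):
  after event 1 (t=4: SET c = 40): {c=40}
  after event 2 (t=10: SET d = -11): {c=40, d=-11}
  after event 3 (t=12: INC a by 11): {a=11, c=40, d=-11}
  after event 4 (t=14: INC c by 4): {a=11, c=44, d=-11}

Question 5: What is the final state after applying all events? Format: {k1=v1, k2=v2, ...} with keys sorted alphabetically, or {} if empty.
  after event 1 (t=4: SET c = 40): {c=40}
  after event 2 (t=10: SET d = -11): {c=40, d=-11}
  after event 3 (t=12: INC a by 11): {a=11, c=40, d=-11}
  after event 4 (t=14: INC c by 4): {a=11, c=44, d=-11}
  after event 5 (t=23: SET b = 19): {a=11, b=19, c=44, d=-11}
  after event 6 (t=31: DEC b by 3): {a=11, b=16, c=44, d=-11}
  after event 7 (t=35: SET b = -10): {a=11, b=-10, c=44, d=-11}
  after event 8 (t=45: DEC c by 4): {a=11, b=-10, c=40, d=-11}
  after event 9 (t=46: INC c by 1): {a=11, b=-10, c=41, d=-11}
  after event 10 (t=53: SET d = 36): {a=11, b=-10, c=41, d=36}

Answer: {a=11, b=-10, c=41, d=36}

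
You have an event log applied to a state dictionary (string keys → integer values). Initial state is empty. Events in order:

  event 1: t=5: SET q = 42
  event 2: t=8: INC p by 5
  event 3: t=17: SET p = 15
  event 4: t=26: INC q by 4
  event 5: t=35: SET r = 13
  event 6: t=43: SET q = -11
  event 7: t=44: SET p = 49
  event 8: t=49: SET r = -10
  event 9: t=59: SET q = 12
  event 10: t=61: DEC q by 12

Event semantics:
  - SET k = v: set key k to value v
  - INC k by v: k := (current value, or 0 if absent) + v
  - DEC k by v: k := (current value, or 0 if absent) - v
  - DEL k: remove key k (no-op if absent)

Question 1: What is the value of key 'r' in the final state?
Track key 'r' through all 10 events:
  event 1 (t=5: SET q = 42): r unchanged
  event 2 (t=8: INC p by 5): r unchanged
  event 3 (t=17: SET p = 15): r unchanged
  event 4 (t=26: INC q by 4): r unchanged
  event 5 (t=35: SET r = 13): r (absent) -> 13
  event 6 (t=43: SET q = -11): r unchanged
  event 7 (t=44: SET p = 49): r unchanged
  event 8 (t=49: SET r = -10): r 13 -> -10
  event 9 (t=59: SET q = 12): r unchanged
  event 10 (t=61: DEC q by 12): r unchanged
Final: r = -10

Answer: -10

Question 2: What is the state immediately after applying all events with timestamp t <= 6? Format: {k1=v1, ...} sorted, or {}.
Answer: {q=42}

Derivation:
Apply events with t <= 6 (1 events):
  after event 1 (t=5: SET q = 42): {q=42}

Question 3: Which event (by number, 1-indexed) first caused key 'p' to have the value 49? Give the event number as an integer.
Answer: 7

Derivation:
Looking for first event where p becomes 49:
  event 2: p = 5
  event 3: p = 15
  event 4: p = 15
  event 5: p = 15
  event 6: p = 15
  event 7: p 15 -> 49  <-- first match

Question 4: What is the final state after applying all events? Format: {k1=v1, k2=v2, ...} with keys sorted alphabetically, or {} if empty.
  after event 1 (t=5: SET q = 42): {q=42}
  after event 2 (t=8: INC p by 5): {p=5, q=42}
  after event 3 (t=17: SET p = 15): {p=15, q=42}
  after event 4 (t=26: INC q by 4): {p=15, q=46}
  after event 5 (t=35: SET r = 13): {p=15, q=46, r=13}
  after event 6 (t=43: SET q = -11): {p=15, q=-11, r=13}
  after event 7 (t=44: SET p = 49): {p=49, q=-11, r=13}
  after event 8 (t=49: SET r = -10): {p=49, q=-11, r=-10}
  after event 9 (t=59: SET q = 12): {p=49, q=12, r=-10}
  after event 10 (t=61: DEC q by 12): {p=49, q=0, r=-10}

Answer: {p=49, q=0, r=-10}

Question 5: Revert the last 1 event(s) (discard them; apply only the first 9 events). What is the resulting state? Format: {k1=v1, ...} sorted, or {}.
Answer: {p=49, q=12, r=-10}

Derivation:
Keep first 9 events (discard last 1):
  after event 1 (t=5: SET q = 42): {q=42}
  after event 2 (t=8: INC p by 5): {p=5, q=42}
  after event 3 (t=17: SET p = 15): {p=15, q=42}
  after event 4 (t=26: INC q by 4): {p=15, q=46}
  after event 5 (t=35: SET r = 13): {p=15, q=46, r=13}
  after event 6 (t=43: SET q = -11): {p=15, q=-11, r=13}
  after event 7 (t=44: SET p = 49): {p=49, q=-11, r=13}
  after event 8 (t=49: SET r = -10): {p=49, q=-11, r=-10}
  after event 9 (t=59: SET q = 12): {p=49, q=12, r=-10}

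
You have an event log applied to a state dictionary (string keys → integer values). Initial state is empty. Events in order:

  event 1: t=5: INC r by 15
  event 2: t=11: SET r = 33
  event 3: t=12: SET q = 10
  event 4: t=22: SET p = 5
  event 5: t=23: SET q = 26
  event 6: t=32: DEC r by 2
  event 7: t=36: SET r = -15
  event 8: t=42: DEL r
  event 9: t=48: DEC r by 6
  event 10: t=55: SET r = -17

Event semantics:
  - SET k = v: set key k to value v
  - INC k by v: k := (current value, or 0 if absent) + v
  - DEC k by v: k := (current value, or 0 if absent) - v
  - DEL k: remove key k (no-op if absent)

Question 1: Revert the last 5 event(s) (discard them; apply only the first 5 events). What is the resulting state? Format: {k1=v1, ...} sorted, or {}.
Keep first 5 events (discard last 5):
  after event 1 (t=5: INC r by 15): {r=15}
  after event 2 (t=11: SET r = 33): {r=33}
  after event 3 (t=12: SET q = 10): {q=10, r=33}
  after event 4 (t=22: SET p = 5): {p=5, q=10, r=33}
  after event 5 (t=23: SET q = 26): {p=5, q=26, r=33}

Answer: {p=5, q=26, r=33}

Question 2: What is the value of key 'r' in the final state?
Answer: -17

Derivation:
Track key 'r' through all 10 events:
  event 1 (t=5: INC r by 15): r (absent) -> 15
  event 2 (t=11: SET r = 33): r 15 -> 33
  event 3 (t=12: SET q = 10): r unchanged
  event 4 (t=22: SET p = 5): r unchanged
  event 5 (t=23: SET q = 26): r unchanged
  event 6 (t=32: DEC r by 2): r 33 -> 31
  event 7 (t=36: SET r = -15): r 31 -> -15
  event 8 (t=42: DEL r): r -15 -> (absent)
  event 9 (t=48: DEC r by 6): r (absent) -> -6
  event 10 (t=55: SET r = -17): r -6 -> -17
Final: r = -17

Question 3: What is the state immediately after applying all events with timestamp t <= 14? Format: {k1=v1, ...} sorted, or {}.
Answer: {q=10, r=33}

Derivation:
Apply events with t <= 14 (3 events):
  after event 1 (t=5: INC r by 15): {r=15}
  after event 2 (t=11: SET r = 33): {r=33}
  after event 3 (t=12: SET q = 10): {q=10, r=33}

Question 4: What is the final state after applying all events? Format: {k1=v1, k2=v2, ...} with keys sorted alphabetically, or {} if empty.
  after event 1 (t=5: INC r by 15): {r=15}
  after event 2 (t=11: SET r = 33): {r=33}
  after event 3 (t=12: SET q = 10): {q=10, r=33}
  after event 4 (t=22: SET p = 5): {p=5, q=10, r=33}
  after event 5 (t=23: SET q = 26): {p=5, q=26, r=33}
  after event 6 (t=32: DEC r by 2): {p=5, q=26, r=31}
  after event 7 (t=36: SET r = -15): {p=5, q=26, r=-15}
  after event 8 (t=42: DEL r): {p=5, q=26}
  after event 9 (t=48: DEC r by 6): {p=5, q=26, r=-6}
  after event 10 (t=55: SET r = -17): {p=5, q=26, r=-17}

Answer: {p=5, q=26, r=-17}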